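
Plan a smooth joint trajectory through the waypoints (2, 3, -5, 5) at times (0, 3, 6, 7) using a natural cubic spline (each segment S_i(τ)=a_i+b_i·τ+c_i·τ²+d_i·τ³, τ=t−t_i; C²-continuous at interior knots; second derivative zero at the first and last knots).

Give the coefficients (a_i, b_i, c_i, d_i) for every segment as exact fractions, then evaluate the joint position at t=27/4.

  seg 0: a=2 b=215/87 c=0 d=-62/261
  seg 1: a=3 b=-343/87 c=-62/29 d=223/261
  seg 2: a=-5 b=548/87 c=161/29 d=-161/87
S(27/4) = 3835/1856

Δ: Δ0=1/3, Δ1=-8/3, Δ2=10
row 1: diag=12, rhs=-18; c'=1/4, d'=-3/2
row 2: denom=8−3·1/4=29/4; d'=(76−3·-3/2)/(29/4)=322/29
back: M2=322/29
back: M1=-3/2−1/4·322/29=-124/29
M: M0=0, M1=-124/29, M2=322/29, M3=0
seg 0: a=2, c=M0/2=0, d=(M1−M0)/(6·3)=-62/261, b=Δ0−h0·(2M0+M1)/6=215/87
seg 1: a=3, c=M1/2=-62/29, d=(M2−M1)/(6·3)=223/261, b=Δ1−h1·(2M1+M2)/6=-343/87
seg 2: a=-5, c=M2/2=161/29, d=(M3−M2)/(6·1)=-161/87, b=Δ2−h2·(2M2+M3)/6=548/87
t_q=27/4 → seg 2, τ=3/4; S=-5+548/87·τ+161/29·τ²+-161/87·τ³=3835/1856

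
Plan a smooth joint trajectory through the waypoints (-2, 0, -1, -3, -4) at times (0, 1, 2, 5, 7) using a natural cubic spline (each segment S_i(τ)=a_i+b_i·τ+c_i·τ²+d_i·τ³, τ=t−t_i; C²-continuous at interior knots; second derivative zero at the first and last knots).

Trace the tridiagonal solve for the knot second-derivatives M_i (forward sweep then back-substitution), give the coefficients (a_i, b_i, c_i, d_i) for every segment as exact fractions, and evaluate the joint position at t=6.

Δ: Δ0=2, Δ1=-1, Δ2=-2/3, Δ3=-1/2
row 1: diag=4, rhs=-18; c'=1/4, d'=-9/2
row 2: denom=8−1·1/4=31/4; d'=(2−1·-9/2)/(31/4)=26/31
row 3: denom=10−3·12/31=274/31; d'=(1−3·26/31)/(274/31)=-47/274
back: M3=-47/274
back: M2=26/31−12/31·-47/274=124/137
back: M1=-9/2−1/4·124/137=-1295/274
M: M0=0, M1=-1295/274, M2=124/137, M3=-47/274, M4=0
seg 0: a=-2, c=M0/2=0, d=(M1−M0)/(6·1)=-1295/1644, b=Δ0−h0·(2M0+M1)/6=4583/1644
seg 1: a=0, c=M1/2=-1295/548, d=(M2−M1)/(6·1)=1543/1644, b=Δ1−h1·(2M1+M2)/6=349/822
seg 2: a=-1, c=M2/2=62/137, d=(M3−M2)/(6·3)=-295/4932, b=Δ2−h2·(2M2+M3)/6=-2443/1644
seg 3: a=-3, c=M3/2=-47/548, d=(M4−M3)/(6·2)=47/3288, b=Δ3−h3·(2M3+M4)/6=-317/822
t_q=6 → seg 3, τ=1; S=-3+-317/822·τ+-47/548·τ²+47/3288·τ³=-3789/1096

  seg 0: a=-2 b=4583/1644 c=0 d=-1295/1644
  seg 1: a=0 b=349/822 c=-1295/548 d=1543/1644
  seg 2: a=-1 b=-2443/1644 c=62/137 d=-295/4932
  seg 3: a=-3 b=-317/822 c=-47/548 d=47/3288
S(6) = -3789/1096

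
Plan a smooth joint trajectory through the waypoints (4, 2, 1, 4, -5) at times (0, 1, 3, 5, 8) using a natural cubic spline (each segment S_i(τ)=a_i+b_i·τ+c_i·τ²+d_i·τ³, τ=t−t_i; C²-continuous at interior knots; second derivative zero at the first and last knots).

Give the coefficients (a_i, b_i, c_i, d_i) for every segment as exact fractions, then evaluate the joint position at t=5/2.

Δ: Δ0=-2, Δ1=-1/2, Δ2=3/2, Δ3=-3
row 1: diag=6, rhs=9; c'=1/3, d'=3/2
row 2: denom=8−2·1/3=22/3; d'=(12−2·3/2)/(22/3)=27/22
row 3: denom=10−2·3/11=104/11; d'=(-27−2·27/22)/(104/11)=-81/26
back: M3=-81/26
back: M2=27/22−3/11·-81/26=27/13
back: M1=3/2−1/3·27/13=21/26
M: M0=0, M1=21/26, M2=27/13, M3=-81/26, M4=0
seg 0: a=4, c=M0/2=0, d=(M1−M0)/(6·1)=7/52, b=Δ0−h0·(2M0+M1)/6=-111/52
seg 1: a=2, c=M1/2=21/52, d=(M2−M1)/(6·2)=11/104, b=Δ1−h1·(2M1+M2)/6=-45/26
seg 2: a=1, c=M2/2=27/26, d=(M3−M2)/(6·2)=-45/104, b=Δ2−h2·(2M2+M3)/6=15/13
seg 3: a=4, c=M3/2=-81/52, d=(M4−M3)/(6·3)=9/52, b=Δ3−h3·(2M3+M4)/6=3/26
t_q=5/2 → seg 1, τ=3/2; S=2+-45/26·τ+21/52·τ²+11/104·τ³=557/832

  seg 0: a=4 b=-111/52 c=0 d=7/52
  seg 1: a=2 b=-45/26 c=21/52 d=11/104
  seg 2: a=1 b=15/13 c=27/26 d=-45/104
  seg 3: a=4 b=3/26 c=-81/52 d=9/52
S(5/2) = 557/832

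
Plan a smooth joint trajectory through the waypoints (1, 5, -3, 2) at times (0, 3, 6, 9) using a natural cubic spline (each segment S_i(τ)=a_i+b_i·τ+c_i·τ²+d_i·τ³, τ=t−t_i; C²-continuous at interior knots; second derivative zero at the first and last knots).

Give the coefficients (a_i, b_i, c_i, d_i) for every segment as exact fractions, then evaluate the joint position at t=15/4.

Δ: Δ0=4/3, Δ1=-8/3, Δ2=5/3
row 1: diag=12, rhs=-24; c'=1/4, d'=-2
row 2: denom=12−3·1/4=45/4; d'=(26−3·-2)/(45/4)=128/45
back: M2=128/45
back: M1=-2−1/4·128/45=-122/45
M: M0=0, M1=-122/45, M2=128/45, M3=0
seg 0: a=1, c=M0/2=0, d=(M1−M0)/(6·3)=-61/405, b=Δ0−h0·(2M0+M1)/6=121/45
seg 1: a=5, c=M1/2=-61/45, d=(M2−M1)/(6·3)=25/81, b=Δ1−h1·(2M1+M2)/6=-62/45
seg 2: a=-3, c=M2/2=64/45, d=(M3−M2)/(6·3)=-64/405, b=Δ2−h2·(2M2+M3)/6=-53/45
t_q=15/4 → seg 1, τ=3/4; S=5+-62/45·τ+-61/45·τ²+25/81·τ³=1067/320

  seg 0: a=1 b=121/45 c=0 d=-61/405
  seg 1: a=5 b=-62/45 c=-61/45 d=25/81
  seg 2: a=-3 b=-53/45 c=64/45 d=-64/405
S(15/4) = 1067/320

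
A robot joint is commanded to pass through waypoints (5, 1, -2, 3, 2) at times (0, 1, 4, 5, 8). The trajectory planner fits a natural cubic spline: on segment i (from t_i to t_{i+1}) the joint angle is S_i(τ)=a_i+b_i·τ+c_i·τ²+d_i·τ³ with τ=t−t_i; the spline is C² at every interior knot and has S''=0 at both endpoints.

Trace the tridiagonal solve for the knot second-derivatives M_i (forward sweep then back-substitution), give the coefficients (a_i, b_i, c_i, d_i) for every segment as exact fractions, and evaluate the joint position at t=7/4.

  seg 0: a=5 b=-1757/432 c=0 d=29/432
  seg 1: a=1 b=-835/216 c=29/144 d=977/3888
  seg 2: a=-2 b=1783/432 c=133/54 d=-229/144
  seg 3: a=3 b=925/216 c=-997/432 d=997/3888
S(7/4) = -5161/3072

Δ: Δ0=-4, Δ1=-1, Δ2=5, Δ3=-1/3
row 1: diag=8, rhs=18; c'=3/8, d'=9/4
row 2: denom=8−3·3/8=55/8; d'=(36−3·9/4)/(55/8)=234/55
row 3: denom=8−1·8/55=432/55; d'=(-32−1·234/55)/(432/55)=-997/216
back: M3=-997/216
back: M2=234/55−8/55·-997/216=133/27
back: M1=9/4−3/8·133/27=29/72
M: M0=0, M1=29/72, M2=133/27, M3=-997/216, M4=0
seg 0: a=5, c=M0/2=0, d=(M1−M0)/(6·1)=29/432, b=Δ0−h0·(2M0+M1)/6=-1757/432
seg 1: a=1, c=M1/2=29/144, d=(M2−M1)/(6·3)=977/3888, b=Δ1−h1·(2M1+M2)/6=-835/216
seg 2: a=-2, c=M2/2=133/54, d=(M3−M2)/(6·1)=-229/144, b=Δ2−h2·(2M2+M3)/6=1783/432
seg 3: a=3, c=M3/2=-997/432, d=(M4−M3)/(6·3)=997/3888, b=Δ3−h3·(2M3+M4)/6=925/216
t_q=7/4 → seg 1, τ=3/4; S=1+-835/216·τ+29/144·τ²+977/3888·τ³=-5161/3072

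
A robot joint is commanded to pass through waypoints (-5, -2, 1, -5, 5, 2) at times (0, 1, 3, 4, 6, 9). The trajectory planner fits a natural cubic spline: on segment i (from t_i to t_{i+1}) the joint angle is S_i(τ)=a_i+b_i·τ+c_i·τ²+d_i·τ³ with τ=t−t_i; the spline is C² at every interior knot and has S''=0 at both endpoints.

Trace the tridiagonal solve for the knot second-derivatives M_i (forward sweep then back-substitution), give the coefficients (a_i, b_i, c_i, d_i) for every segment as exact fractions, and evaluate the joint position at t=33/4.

Δ: Δ0=3, Δ1=3/2, Δ2=-6, Δ3=5, Δ4=-1
row 1: diag=6, rhs=-9; c'=1/3, d'=-3/2
row 2: denom=6−2·1/3=16/3; d'=(-45−2·-3/2)/(16/3)=-63/8
row 3: denom=6−1·3/16=93/16; d'=(66−1·-63/8)/(93/16)=394/31
row 4: denom=10−2·32/93=866/93; d'=(-36−2·394/31)/(866/93)=-2856/433
back: M4=-2856/433
back: M3=394/31−32/93·-2856/433=6486/433
back: M2=-63/8−3/16·6486/433=-4626/433
back: M1=-3/2−1/3·-4626/433=1785/866
M: M0=0, M1=1785/866, M2=-4626/433, M3=6486/433, M4=-2856/433, M5=0
seg 0: a=-5, c=M0/2=0, d=(M1−M0)/(6·1)=595/1732, b=Δ0−h0·(2M0+M1)/6=4601/1732
seg 1: a=-2, c=M1/2=1785/1732, d=(M2−M1)/(6·2)=-3679/3464, b=Δ1−h1·(2M1+M2)/6=3193/866
seg 2: a=1, c=M2/2=-2313/433, d=(M3−M2)/(6·1)=1852/433, b=Δ2−h2·(2M2+M3)/6=-2137/433
seg 3: a=-5, c=M3/2=3243/433, d=(M4−M3)/(6·2)=-1557/866, b=Δ3−h3·(2M3+M4)/6=-1207/433
seg 4: a=5, c=M4/2=-1428/433, d=(M5−M4)/(6·3)=476/1299, b=Δ4−h4·(2M4+M5)/6=2423/433
t_q=33/4 → seg 4, τ=9/4; S=5+2423/433·τ+-1428/433·τ²+476/1299·τ³=35117/6928

  seg 0: a=-5 b=4601/1732 c=0 d=595/1732
  seg 1: a=-2 b=3193/866 c=1785/1732 d=-3679/3464
  seg 2: a=1 b=-2137/433 c=-2313/433 d=1852/433
  seg 3: a=-5 b=-1207/433 c=3243/433 d=-1557/866
  seg 4: a=5 b=2423/433 c=-1428/433 d=476/1299
S(33/4) = 35117/6928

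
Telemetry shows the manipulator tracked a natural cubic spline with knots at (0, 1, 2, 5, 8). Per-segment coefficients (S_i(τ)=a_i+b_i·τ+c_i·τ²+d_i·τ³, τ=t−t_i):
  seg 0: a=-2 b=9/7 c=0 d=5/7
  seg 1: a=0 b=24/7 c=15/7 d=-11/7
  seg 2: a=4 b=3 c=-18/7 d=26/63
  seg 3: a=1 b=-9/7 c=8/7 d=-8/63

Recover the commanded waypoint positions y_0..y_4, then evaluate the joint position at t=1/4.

y_0=-2 y_1=0 y_2=4 y_3=1 y_4=4
S(1/4) = -747/448

y_0 = S_0(0) = a_0 = -2
y_1 = S_1(0) = a_1 = 0
y_2 = S_2(0) = a_2 = 4
y_3 = S_3(0) = a_3 = 1
y_4 = S_3(3) = 4
t_q=1/4 is in segment 0 (τ=1/4); S_0(τ)=-747/448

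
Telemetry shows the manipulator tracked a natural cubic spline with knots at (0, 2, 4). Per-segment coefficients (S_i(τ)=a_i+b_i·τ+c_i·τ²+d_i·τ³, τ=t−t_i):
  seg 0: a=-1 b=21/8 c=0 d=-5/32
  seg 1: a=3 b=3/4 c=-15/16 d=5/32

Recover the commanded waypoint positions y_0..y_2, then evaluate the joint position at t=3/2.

y_0 = S_0(0) = a_0 = -1
y_1 = S_1(0) = a_1 = 3
y_2 = S_1(2) = 2
t_q=3/2 is in segment 0 (τ=3/2); S_0(τ)=617/256

y_0=-1 y_1=3 y_2=2
S(3/2) = 617/256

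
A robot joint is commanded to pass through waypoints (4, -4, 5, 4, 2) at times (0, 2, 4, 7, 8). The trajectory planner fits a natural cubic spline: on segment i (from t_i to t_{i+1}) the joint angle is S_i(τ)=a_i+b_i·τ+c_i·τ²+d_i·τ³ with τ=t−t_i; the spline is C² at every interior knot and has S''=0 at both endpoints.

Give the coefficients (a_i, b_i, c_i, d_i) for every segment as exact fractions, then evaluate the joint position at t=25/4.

Δ: Δ0=-4, Δ1=9/2, Δ2=-1/3, Δ3=-2
row 1: diag=8, rhs=51; c'=1/4, d'=51/8
row 2: denom=10−2·1/4=19/2; d'=(-29−2·51/8)/(19/2)=-167/38
row 3: denom=8−3·6/19=134/19; d'=(-10−3·-167/38)/(134/19)=121/268
back: M3=121/268
back: M2=-167/38−6/19·121/268=-304/67
back: M1=51/8−1/4·-304/67=4025/536
M: M0=0, M1=4025/536, M2=-304/67, M3=121/268, M4=0
seg 0: a=4, c=M0/2=0, d=(M1−M0)/(6·2)=4025/6432, b=Δ0−h0·(2M0+M1)/6=-10457/1608
seg 1: a=-4, c=M1/2=4025/1072, d=(M2−M1)/(6·2)=-6457/6432, b=Δ1−h1·(2M1+M2)/6=809/804
seg 2: a=5, c=M2/2=-152/67, d=(M3−M2)/(6·3)=1337/4824, b=Δ2−h2·(2M2+M3)/6=6397/1608
seg 3: a=4, c=M3/2=121/536, d=(M4−M3)/(6·1)=-121/1608, b=Δ3−h3·(2M3+M4)/6=-1729/804
t_q=25/4 → seg 2, τ=9/4; S=5+6397/1608·τ+-152/67·τ²+1337/4824·τ³=192889/34304

  seg 0: a=4 b=-10457/1608 c=0 d=4025/6432
  seg 1: a=-4 b=809/804 c=4025/1072 d=-6457/6432
  seg 2: a=5 b=6397/1608 c=-152/67 d=1337/4824
  seg 3: a=4 b=-1729/804 c=121/536 d=-121/1608
S(25/4) = 192889/34304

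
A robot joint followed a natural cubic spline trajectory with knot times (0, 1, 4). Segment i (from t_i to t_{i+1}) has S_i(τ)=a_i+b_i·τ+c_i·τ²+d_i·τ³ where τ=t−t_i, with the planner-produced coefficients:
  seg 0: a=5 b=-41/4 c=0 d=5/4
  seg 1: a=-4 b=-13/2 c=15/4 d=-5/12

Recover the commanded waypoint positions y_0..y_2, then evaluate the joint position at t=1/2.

y_0 = S_0(0) = a_0 = 5
y_1 = S_1(0) = a_1 = -4
y_2 = S_1(3) = -1
t_q=1/2 is in segment 0 (τ=1/2); S_0(τ)=1/32

y_0=5 y_1=-4 y_2=-1
S(1/2) = 1/32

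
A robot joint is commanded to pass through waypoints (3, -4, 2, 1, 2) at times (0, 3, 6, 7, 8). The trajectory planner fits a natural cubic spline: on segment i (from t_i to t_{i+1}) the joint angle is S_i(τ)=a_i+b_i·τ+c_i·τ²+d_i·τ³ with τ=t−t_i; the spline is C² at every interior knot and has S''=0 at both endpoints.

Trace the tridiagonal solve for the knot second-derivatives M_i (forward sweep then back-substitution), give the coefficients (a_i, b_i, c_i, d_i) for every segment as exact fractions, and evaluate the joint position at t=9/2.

Δ: Δ0=-7/3, Δ1=2, Δ2=-1, Δ3=1
row 1: diag=12, rhs=26; c'=1/4, d'=13/6
row 2: denom=8−3·1/4=29/4; d'=(-18−3·13/6)/(29/4)=-98/29
row 3: denom=4−1·4/29=112/29; d'=(12−1·-98/29)/(112/29)=223/56
back: M3=223/56
back: M2=-98/29−4/29·223/56=-55/14
back: M1=13/6−1/4·-55/14=529/168
M: M0=0, M1=529/168, M2=-55/14, M3=223/56, M4=0
seg 0: a=3, c=M0/2=0, d=(M1−M0)/(6·3)=529/3024, b=Δ0−h0·(2M0+M1)/6=-1313/336
seg 1: a=-4, c=M1/2=529/336, d=(M2−M1)/(6·3)=-1189/3024, b=Δ1−h1·(2M1+M2)/6=137/168
seg 2: a=2, c=M2/2=-55/28, d=(M3−M2)/(6·1)=443/336, b=Δ2−h2·(2M2+M3)/6=-17/48
seg 3: a=1, c=M3/2=223/112, d=(M4−M3)/(6·1)=-223/336, b=Δ3−h3·(2M3+M4)/6=-55/168
t_q=9/2 → seg 1, τ=3/2; S=-4+137/168·τ+529/336·τ²+-1189/3024·τ³=-503/896

  seg 0: a=3 b=-1313/336 c=0 d=529/3024
  seg 1: a=-4 b=137/168 c=529/336 d=-1189/3024
  seg 2: a=2 b=-17/48 c=-55/28 d=443/336
  seg 3: a=1 b=-55/168 c=223/112 d=-223/336
S(9/2) = -503/896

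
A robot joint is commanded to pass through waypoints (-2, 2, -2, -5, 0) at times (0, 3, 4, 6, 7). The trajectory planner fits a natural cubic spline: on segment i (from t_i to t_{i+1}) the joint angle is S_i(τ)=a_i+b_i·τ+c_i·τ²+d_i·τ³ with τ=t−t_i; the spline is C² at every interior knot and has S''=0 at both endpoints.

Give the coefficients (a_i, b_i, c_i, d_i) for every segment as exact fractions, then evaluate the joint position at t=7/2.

Δ: Δ0=4/3, Δ1=-4, Δ2=-3/2, Δ3=5
row 1: diag=8, rhs=-32; c'=1/8, d'=-4
row 2: denom=6−1·1/8=47/8; d'=(15−1·-4)/(47/8)=152/47
row 3: denom=6−2·16/47=250/47; d'=(39−2·152/47)/(250/47)=1529/250
back: M3=1529/250
back: M2=152/47−16/47·1529/250=144/125
back: M1=-4−1/8·144/125=-518/125
M: M0=0, M1=-518/125, M2=144/125, M3=1529/250, M4=0
seg 0: a=-2, c=M0/2=0, d=(M1−M0)/(6·3)=-259/1125, b=Δ0−h0·(2M0+M1)/6=1277/375
seg 1: a=2, c=M1/2=-259/125, d=(M2−M1)/(6·1)=331/375, b=Δ1−h1·(2M1+M2)/6=-1054/375
seg 2: a=-2, c=M2/2=72/125, d=(M3−M2)/(6·2)=1241/3000, b=Δ2−h2·(2M2+M3)/6=-323/75
seg 3: a=-5, c=M3/2=1529/500, d=(M4−M3)/(6·1)=-1529/1500, b=Δ3−h3·(2M3+M4)/6=2221/750
t_q=7/2 → seg 1, τ=1/2; S=2+-1054/375·τ+-259/125·τ²+331/375·τ³=187/1000

  seg 0: a=-2 b=1277/375 c=0 d=-259/1125
  seg 1: a=2 b=-1054/375 c=-259/125 d=331/375
  seg 2: a=-2 b=-323/75 c=72/125 d=1241/3000
  seg 3: a=-5 b=2221/750 c=1529/500 d=-1529/1500
S(7/2) = 187/1000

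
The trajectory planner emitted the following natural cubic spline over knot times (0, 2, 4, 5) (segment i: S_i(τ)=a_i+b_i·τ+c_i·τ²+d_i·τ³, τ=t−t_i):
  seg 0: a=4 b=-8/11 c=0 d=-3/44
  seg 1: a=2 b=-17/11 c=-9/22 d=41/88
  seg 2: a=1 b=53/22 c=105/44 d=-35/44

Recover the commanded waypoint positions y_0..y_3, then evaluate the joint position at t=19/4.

y_0=4 y_1=2 y_2=1 y_3=5
S(19/4) = 10739/2816

y_0 = S_0(0) = a_0 = 4
y_1 = S_1(0) = a_1 = 2
y_2 = S_2(0) = a_2 = 1
y_3 = S_2(1) = 5
t_q=19/4 is in segment 2 (τ=3/4); S_2(τ)=10739/2816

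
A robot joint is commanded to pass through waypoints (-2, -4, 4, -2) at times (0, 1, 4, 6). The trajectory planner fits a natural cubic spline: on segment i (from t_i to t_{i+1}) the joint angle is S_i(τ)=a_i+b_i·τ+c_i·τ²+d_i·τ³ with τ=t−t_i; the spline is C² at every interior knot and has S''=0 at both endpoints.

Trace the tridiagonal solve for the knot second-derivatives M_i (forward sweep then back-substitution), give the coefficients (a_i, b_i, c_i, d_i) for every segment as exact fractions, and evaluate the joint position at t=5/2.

  seg 0: a=-2 b=-617/213 c=0 d=191/213
  seg 1: a=-4 b=-44/213 c=191/71 d=-41/71
  seg 2: a=4 b=73/213 c=-178/71 d=89/213
S(5/2) = -117/568

Δ: Δ0=-2, Δ1=8/3, Δ2=-3
row 1: diag=8, rhs=28; c'=3/8, d'=7/2
row 2: denom=10−3·3/8=71/8; d'=(-34−3·7/2)/(71/8)=-356/71
back: M2=-356/71
back: M1=7/2−3/8·-356/71=382/71
M: M0=0, M1=382/71, M2=-356/71, M3=0
seg 0: a=-2, c=M0/2=0, d=(M1−M0)/(6·1)=191/213, b=Δ0−h0·(2M0+M1)/6=-617/213
seg 1: a=-4, c=M1/2=191/71, d=(M2−M1)/(6·3)=-41/71, b=Δ1−h1·(2M1+M2)/6=-44/213
seg 2: a=4, c=M2/2=-178/71, d=(M3−M2)/(6·2)=89/213, b=Δ2−h2·(2M2+M3)/6=73/213
t_q=5/2 → seg 1, τ=3/2; S=-4+-44/213·τ+191/71·τ²+-41/71·τ³=-117/568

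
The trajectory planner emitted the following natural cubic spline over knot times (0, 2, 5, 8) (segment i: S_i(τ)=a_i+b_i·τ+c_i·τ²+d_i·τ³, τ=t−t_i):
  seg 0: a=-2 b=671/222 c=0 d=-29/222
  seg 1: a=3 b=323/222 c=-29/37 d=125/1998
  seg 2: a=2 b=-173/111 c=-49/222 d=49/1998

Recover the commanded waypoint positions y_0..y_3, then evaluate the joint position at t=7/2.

y_0 = S_0(0) = a_0 = -2
y_1 = S_1(0) = a_1 = 3
y_2 = S_2(0) = a_2 = 2
y_3 = S_2(3) = -4
t_q=7/2 is in segment 1 (τ=3/2); S_1(τ)=2149/592

y_0=-2 y_1=3 y_2=2 y_3=-4
S(7/2) = 2149/592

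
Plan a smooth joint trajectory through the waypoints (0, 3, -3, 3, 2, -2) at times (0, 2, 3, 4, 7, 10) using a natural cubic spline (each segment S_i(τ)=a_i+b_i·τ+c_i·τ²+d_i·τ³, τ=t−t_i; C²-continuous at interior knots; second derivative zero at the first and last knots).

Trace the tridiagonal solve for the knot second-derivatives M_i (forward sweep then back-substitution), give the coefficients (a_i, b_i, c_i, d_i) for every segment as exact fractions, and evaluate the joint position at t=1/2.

  seg 0: a=0 b=20335/3858 c=0 d=-3637/3858
  seg 1: a=3 b=-23309/3858 c=-3637/643 d=21983/3858
  seg 2: a=-3 b=-502/1929 c=14709/1286 d=-19975/3858
  seg 3: a=3 b=27325/3858 c=-2633/643 d=2087/3858
  seg 4: a=2 b=-5557/1929 c=995/1286 d=-995/11574
S(1/2) = 25901/10288

Δ: Δ0=3/2, Δ1=-6, Δ2=6, Δ3=-1/3, Δ4=-4/3
row 1: diag=6, rhs=-45; c'=1/6, d'=-15/2
row 2: denom=4−1·1/6=23/6; d'=(72−1·-15/2)/(23/6)=477/23
row 3: denom=8−1·6/23=178/23; d'=(-38−1·477/23)/(178/23)=-1351/178
row 4: denom=12−3·69/178=1929/178; d'=(-6−3·-1351/178)/(1929/178)=995/643
back: M4=995/643
back: M3=-1351/178−69/178·995/643=-5266/643
back: M2=477/23−6/23·-5266/643=14709/643
back: M1=-15/2−1/6·14709/643=-7274/643
M: M0=0, M1=-7274/643, M2=14709/643, M3=-5266/643, M4=995/643, M5=0
seg 0: a=0, c=M0/2=0, d=(M1−M0)/(6·2)=-3637/3858, b=Δ0−h0·(2M0+M1)/6=20335/3858
seg 1: a=3, c=M1/2=-3637/643, d=(M2−M1)/(6·1)=21983/3858, b=Δ1−h1·(2M1+M2)/6=-23309/3858
seg 2: a=-3, c=M2/2=14709/1286, d=(M3−M2)/(6·1)=-19975/3858, b=Δ2−h2·(2M2+M3)/6=-502/1929
seg 3: a=3, c=M3/2=-2633/643, d=(M4−M3)/(6·3)=2087/3858, b=Δ3−h3·(2M3+M4)/6=27325/3858
seg 4: a=2, c=M4/2=995/1286, d=(M5−M4)/(6·3)=-995/11574, b=Δ4−h4·(2M4+M5)/6=-5557/1929
t_q=1/2 → seg 0, τ=1/2; S=0+20335/3858·τ+0·τ²+-3637/3858·τ³=25901/10288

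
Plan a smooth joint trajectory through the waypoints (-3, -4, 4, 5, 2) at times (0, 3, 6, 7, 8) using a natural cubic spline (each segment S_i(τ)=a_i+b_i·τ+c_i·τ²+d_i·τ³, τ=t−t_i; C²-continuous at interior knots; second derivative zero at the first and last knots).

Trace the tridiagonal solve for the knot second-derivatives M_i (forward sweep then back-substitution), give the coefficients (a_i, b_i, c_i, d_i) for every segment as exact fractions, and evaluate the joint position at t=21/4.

Δ: Δ0=-1/3, Δ1=8/3, Δ2=1, Δ3=-3
row 1: diag=12, rhs=18; c'=1/4, d'=3/2
row 2: denom=8−3·1/4=29/4; d'=(-10−3·3/2)/(29/4)=-2
row 3: denom=4−1·4/29=112/29; d'=(-24−1·-2)/(112/29)=-319/56
back: M3=-319/56
back: M2=-2−4/29·-319/56=-17/14
back: M1=3/2−1/4·-17/14=101/56
M: M0=0, M1=101/56, M2=-17/14, M3=-319/56, M4=0
seg 0: a=-3, c=M0/2=0, d=(M1−M0)/(6·3)=101/1008, b=Δ0−h0·(2M0+M1)/6=-415/336
seg 1: a=-4, c=M1/2=101/112, d=(M2−M1)/(6·3)=-169/1008, b=Δ1−h1·(2M1+M2)/6=247/168
seg 2: a=4, c=M2/2=-17/28, d=(M3−M2)/(6·1)=-251/336, b=Δ2−h2·(2M2+M3)/6=113/48
seg 3: a=5, c=M3/2=-319/112, d=(M4−M3)/(6·1)=319/336, b=Δ3−h3·(2M3+M4)/6=-185/168
t_q=21/4 → seg 1, τ=9/4; S=-4+247/168·τ+101/112·τ²+-169/1008·τ³=14075/7168

  seg 0: a=-3 b=-415/336 c=0 d=101/1008
  seg 1: a=-4 b=247/168 c=101/112 d=-169/1008
  seg 2: a=4 b=113/48 c=-17/28 d=-251/336
  seg 3: a=5 b=-185/168 c=-319/112 d=319/336
S(21/4) = 14075/7168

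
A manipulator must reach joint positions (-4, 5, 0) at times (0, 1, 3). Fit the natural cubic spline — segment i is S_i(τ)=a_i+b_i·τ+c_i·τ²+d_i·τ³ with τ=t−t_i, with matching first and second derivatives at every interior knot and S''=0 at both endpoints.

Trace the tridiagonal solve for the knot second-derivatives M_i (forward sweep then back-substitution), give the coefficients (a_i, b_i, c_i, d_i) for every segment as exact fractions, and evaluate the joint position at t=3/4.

Δ: Δ0=9, Δ1=-5/2
row 1: diag=6, rhs=-69; c'=1/3, d'=-23/2
back: M1=-23/2
M: M0=0, M1=-23/2, M2=0
seg 0: a=-4, c=M0/2=0, d=(M1−M0)/(6·1)=-23/12, b=Δ0−h0·(2M0+M1)/6=131/12
seg 1: a=5, c=M1/2=-23/4, d=(M2−M1)/(6·2)=23/24, b=Δ1−h1·(2M1+M2)/6=31/6
t_q=3/4 → seg 0, τ=3/4; S=-4+131/12·τ+0·τ²+-23/12·τ³=865/256

  seg 0: a=-4 b=131/12 c=0 d=-23/12
  seg 1: a=5 b=31/6 c=-23/4 d=23/24
S(3/4) = 865/256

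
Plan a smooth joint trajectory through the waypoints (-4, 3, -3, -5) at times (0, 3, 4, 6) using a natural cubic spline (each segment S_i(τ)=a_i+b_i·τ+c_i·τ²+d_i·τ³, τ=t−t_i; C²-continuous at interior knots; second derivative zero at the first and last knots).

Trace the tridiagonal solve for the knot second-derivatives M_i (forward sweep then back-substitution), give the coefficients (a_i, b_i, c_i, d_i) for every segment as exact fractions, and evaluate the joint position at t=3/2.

  seg 0: a=-4 b=824/141 c=0 d=-55/141
  seg 1: a=3 b=-661/141 c=-165/47 d=310/141
  seg 2: a=-3 b=-721/141 c=145/47 d=-145/282
S(3/2) = 1297/376

Δ: Δ0=7/3, Δ1=-6, Δ2=-1
row 1: diag=8, rhs=-50; c'=1/8, d'=-25/4
row 2: denom=6−1·1/8=47/8; d'=(30−1·-25/4)/(47/8)=290/47
back: M2=290/47
back: M1=-25/4−1/8·290/47=-330/47
M: M0=0, M1=-330/47, M2=290/47, M3=0
seg 0: a=-4, c=M0/2=0, d=(M1−M0)/(6·3)=-55/141, b=Δ0−h0·(2M0+M1)/6=824/141
seg 1: a=3, c=M1/2=-165/47, d=(M2−M1)/(6·1)=310/141, b=Δ1−h1·(2M1+M2)/6=-661/141
seg 2: a=-3, c=M2/2=145/47, d=(M3−M2)/(6·2)=-145/282, b=Δ2−h2·(2M2+M3)/6=-721/141
t_q=3/2 → seg 0, τ=3/2; S=-4+824/141·τ+0·τ²+-55/141·τ³=1297/376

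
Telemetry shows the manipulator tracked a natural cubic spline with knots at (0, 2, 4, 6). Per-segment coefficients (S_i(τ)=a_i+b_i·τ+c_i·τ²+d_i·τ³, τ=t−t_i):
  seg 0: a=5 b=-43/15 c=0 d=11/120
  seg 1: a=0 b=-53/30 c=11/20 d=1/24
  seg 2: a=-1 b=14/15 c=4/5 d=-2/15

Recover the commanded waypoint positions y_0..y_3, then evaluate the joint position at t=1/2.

y_0=5 y_1=0 y_2=-1 y_3=3
S(1/2) = 229/64

y_0 = S_0(0) = a_0 = 5
y_1 = S_1(0) = a_1 = 0
y_2 = S_2(0) = a_2 = -1
y_3 = S_2(2) = 3
t_q=1/2 is in segment 0 (τ=1/2); S_0(τ)=229/64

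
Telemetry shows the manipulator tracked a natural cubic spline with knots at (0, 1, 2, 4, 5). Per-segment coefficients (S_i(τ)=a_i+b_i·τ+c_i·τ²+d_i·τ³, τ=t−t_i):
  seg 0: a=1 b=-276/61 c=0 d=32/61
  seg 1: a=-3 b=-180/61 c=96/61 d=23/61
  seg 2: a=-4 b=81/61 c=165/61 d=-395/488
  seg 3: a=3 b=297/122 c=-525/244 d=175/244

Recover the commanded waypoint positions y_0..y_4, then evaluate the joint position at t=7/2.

y_0 = S_0(0) = a_0 = 1
y_1 = S_1(0) = a_1 = -3
y_2 = S_2(0) = a_2 = -4
y_3 = S_3(0) = a_3 = 3
y_4 = S_3(1) = 4
t_q=7/2 is in segment 2 (τ=3/2); S_2(τ)=5255/3904

y_0=1 y_1=-3 y_2=-4 y_3=3 y_4=4
S(7/2) = 5255/3904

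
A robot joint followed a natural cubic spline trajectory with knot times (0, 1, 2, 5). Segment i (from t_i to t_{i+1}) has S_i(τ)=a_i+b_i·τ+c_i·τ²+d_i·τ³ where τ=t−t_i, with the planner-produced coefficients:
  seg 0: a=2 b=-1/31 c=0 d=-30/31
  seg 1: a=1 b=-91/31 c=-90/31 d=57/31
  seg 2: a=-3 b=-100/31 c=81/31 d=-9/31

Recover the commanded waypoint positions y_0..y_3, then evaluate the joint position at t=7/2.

y_0 = S_0(0) = a_0 = 2
y_1 = S_1(0) = a_1 = 1
y_2 = S_2(0) = a_2 = -3
y_3 = S_2(3) = 3
t_q=7/2 is in segment 2 (τ=3/2); S_2(τ)=-729/248

y_0=2 y_1=1 y_2=-3 y_3=3
S(7/2) = -729/248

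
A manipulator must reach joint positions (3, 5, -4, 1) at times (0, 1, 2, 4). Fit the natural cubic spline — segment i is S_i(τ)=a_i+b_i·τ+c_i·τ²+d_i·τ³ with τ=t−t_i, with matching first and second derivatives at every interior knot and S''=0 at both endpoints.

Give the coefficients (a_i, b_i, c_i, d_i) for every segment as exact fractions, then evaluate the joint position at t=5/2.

  seg 0: a=3 b=247/46 c=0 d=-155/46
  seg 1: a=5 b=-109/23 c=-465/46 d=269/46
  seg 2: a=-4 b=-341/46 c=171/23 d=-57/46
S(5/2) = -2209/368

Δ: Δ0=2, Δ1=-9, Δ2=5/2
row 1: diag=4, rhs=-66; c'=1/4, d'=-33/2
row 2: denom=6−1·1/4=23/4; d'=(69−1·-33/2)/(23/4)=342/23
back: M2=342/23
back: M1=-33/2−1/4·342/23=-465/23
M: M0=0, M1=-465/23, M2=342/23, M3=0
seg 0: a=3, c=M0/2=0, d=(M1−M0)/(6·1)=-155/46, b=Δ0−h0·(2M0+M1)/6=247/46
seg 1: a=5, c=M1/2=-465/46, d=(M2−M1)/(6·1)=269/46, b=Δ1−h1·(2M1+M2)/6=-109/23
seg 2: a=-4, c=M2/2=171/23, d=(M3−M2)/(6·2)=-57/46, b=Δ2−h2·(2M2+M3)/6=-341/46
t_q=5/2 → seg 2, τ=1/2; S=-4+-341/46·τ+171/23·τ²+-57/46·τ³=-2209/368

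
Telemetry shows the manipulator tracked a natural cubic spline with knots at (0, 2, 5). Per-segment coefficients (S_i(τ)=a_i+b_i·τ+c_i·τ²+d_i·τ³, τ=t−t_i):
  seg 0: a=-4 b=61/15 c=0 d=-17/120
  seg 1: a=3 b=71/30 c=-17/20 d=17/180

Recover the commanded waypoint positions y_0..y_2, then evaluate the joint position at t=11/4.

y_0=-4 y_1=3 y_2=5
S(11/4) = 5551/1280

y_0 = S_0(0) = a_0 = -4
y_1 = S_1(0) = a_1 = 3
y_2 = S_1(3) = 5
t_q=11/4 is in segment 1 (τ=3/4); S_1(τ)=5551/1280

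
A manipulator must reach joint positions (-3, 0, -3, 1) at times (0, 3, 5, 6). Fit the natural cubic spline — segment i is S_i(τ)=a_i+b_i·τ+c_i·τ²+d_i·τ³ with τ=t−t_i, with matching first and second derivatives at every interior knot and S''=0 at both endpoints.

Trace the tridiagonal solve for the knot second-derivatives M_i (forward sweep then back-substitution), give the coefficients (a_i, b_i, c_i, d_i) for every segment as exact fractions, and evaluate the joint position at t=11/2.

  seg 0: a=-3 b=67/28 c=0 d=-13/84
  seg 1: a=0 b=-25/14 c=-39/28 d=43/56
  seg 2: a=-3 b=13/7 c=45/14 d=-15/14
S(11/2) = -157/112

Δ: Δ0=1, Δ1=-3/2, Δ2=4
row 1: diag=10, rhs=-15; c'=1/5, d'=-3/2
row 2: denom=6−2·1/5=28/5; d'=(33−2·-3/2)/(28/5)=45/7
back: M2=45/7
back: M1=-3/2−1/5·45/7=-39/14
M: M0=0, M1=-39/14, M2=45/7, M3=0
seg 0: a=-3, c=M0/2=0, d=(M1−M0)/(6·3)=-13/84, b=Δ0−h0·(2M0+M1)/6=67/28
seg 1: a=0, c=M1/2=-39/28, d=(M2−M1)/(6·2)=43/56, b=Δ1−h1·(2M1+M2)/6=-25/14
seg 2: a=-3, c=M2/2=45/14, d=(M3−M2)/(6·1)=-15/14, b=Δ2−h2·(2M2+M3)/6=13/7
t_q=11/2 → seg 2, τ=1/2; S=-3+13/7·τ+45/14·τ²+-15/14·τ³=-157/112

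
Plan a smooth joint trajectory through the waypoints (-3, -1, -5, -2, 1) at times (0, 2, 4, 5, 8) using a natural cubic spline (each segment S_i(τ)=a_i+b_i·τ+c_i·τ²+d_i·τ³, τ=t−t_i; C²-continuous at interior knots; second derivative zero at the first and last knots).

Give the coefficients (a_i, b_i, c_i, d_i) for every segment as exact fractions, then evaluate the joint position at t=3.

  seg 0: a=-3 b=397/172 c=0 d=-225/688
  seg 1: a=-1 b=-139/86 c=-675/344 d=609/688
  seg 2: a=-5 b=199/172 c=144/43 d=-259/172
  seg 3: a=-2 b=287/86 c=-201/172 d=67/516
S(3) = -2541/688

Δ: Δ0=1, Δ1=-2, Δ2=3, Δ3=1
row 1: diag=8, rhs=-18; c'=1/4, d'=-9/4
row 2: denom=6−2·1/4=11/2; d'=(30−2·-9/4)/(11/2)=69/11
row 3: denom=8−1·2/11=86/11; d'=(-12−1·69/11)/(86/11)=-201/86
back: M3=-201/86
back: M2=69/11−2/11·-201/86=288/43
back: M1=-9/4−1/4·288/43=-675/172
M: M0=0, M1=-675/172, M2=288/43, M3=-201/86, M4=0
seg 0: a=-3, c=M0/2=0, d=(M1−M0)/(6·2)=-225/688, b=Δ0−h0·(2M0+M1)/6=397/172
seg 1: a=-1, c=M1/2=-675/344, d=(M2−M1)/(6·2)=609/688, b=Δ1−h1·(2M1+M2)/6=-139/86
seg 2: a=-5, c=M2/2=144/43, d=(M3−M2)/(6·1)=-259/172, b=Δ2−h2·(2M2+M3)/6=199/172
seg 3: a=-2, c=M3/2=-201/172, d=(M4−M3)/(6·3)=67/516, b=Δ3−h3·(2M3+M4)/6=287/86
t_q=3 → seg 1, τ=1; S=-1+-139/86·τ+-675/344·τ²+609/688·τ³=-2541/688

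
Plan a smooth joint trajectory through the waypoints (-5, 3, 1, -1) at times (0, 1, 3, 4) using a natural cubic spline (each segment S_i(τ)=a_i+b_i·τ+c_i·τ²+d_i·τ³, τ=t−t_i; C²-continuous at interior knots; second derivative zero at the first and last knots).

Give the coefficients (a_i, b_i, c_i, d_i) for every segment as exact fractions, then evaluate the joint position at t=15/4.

Δ: Δ0=8, Δ1=-1, Δ2=-2
row 1: diag=6, rhs=-54; c'=1/3, d'=-9
row 2: denom=6−2·1/3=16/3; d'=(-6−2·-9)/(16/3)=9/4
back: M2=9/4
back: M1=-9−1/3·9/4=-39/4
M: M0=0, M1=-39/4, M2=9/4, M3=0
seg 0: a=-5, c=M0/2=0, d=(M1−M0)/(6·1)=-13/8, b=Δ0−h0·(2M0+M1)/6=77/8
seg 1: a=3, c=M1/2=-39/8, d=(M2−M1)/(6·2)=1, b=Δ1−h1·(2M1+M2)/6=19/4
seg 2: a=1, c=M2/2=9/8, d=(M3−M2)/(6·1)=-3/8, b=Δ2−h2·(2M2+M3)/6=-11/4
t_q=15/4 → seg 2, τ=3/4; S=1+-11/4·τ+9/8·τ²+-3/8·τ³=-301/512

  seg 0: a=-5 b=77/8 c=0 d=-13/8
  seg 1: a=3 b=19/4 c=-39/8 d=1
  seg 2: a=1 b=-11/4 c=9/8 d=-3/8
S(15/4) = -301/512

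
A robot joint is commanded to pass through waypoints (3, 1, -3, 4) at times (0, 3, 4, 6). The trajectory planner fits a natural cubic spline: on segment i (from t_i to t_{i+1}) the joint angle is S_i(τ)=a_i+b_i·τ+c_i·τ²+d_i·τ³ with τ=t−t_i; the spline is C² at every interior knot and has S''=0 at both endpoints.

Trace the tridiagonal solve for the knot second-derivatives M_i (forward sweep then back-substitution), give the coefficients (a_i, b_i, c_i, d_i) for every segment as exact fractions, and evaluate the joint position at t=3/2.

  seg 0: a=3 b=307/282 c=0 d=-55/282
  seg 1: a=1 b=-589/141 c=-165/94 d=545/282
  seg 2: a=-3 b=-533/282 c=190/47 d=-95/141
S(3/2) = 2989/752

Δ: Δ0=-2/3, Δ1=-4, Δ2=7/2
row 1: diag=8, rhs=-20; c'=1/8, d'=-5/2
row 2: denom=6−1·1/8=47/8; d'=(45−1·-5/2)/(47/8)=380/47
back: M2=380/47
back: M1=-5/2−1/8·380/47=-165/47
M: M0=0, M1=-165/47, M2=380/47, M3=0
seg 0: a=3, c=M0/2=0, d=(M1−M0)/(6·3)=-55/282, b=Δ0−h0·(2M0+M1)/6=307/282
seg 1: a=1, c=M1/2=-165/94, d=(M2−M1)/(6·1)=545/282, b=Δ1−h1·(2M1+M2)/6=-589/141
seg 2: a=-3, c=M2/2=190/47, d=(M3−M2)/(6·2)=-95/141, b=Δ2−h2·(2M2+M3)/6=-533/282
t_q=3/2 → seg 0, τ=3/2; S=3+307/282·τ+0·τ²+-55/282·τ³=2989/752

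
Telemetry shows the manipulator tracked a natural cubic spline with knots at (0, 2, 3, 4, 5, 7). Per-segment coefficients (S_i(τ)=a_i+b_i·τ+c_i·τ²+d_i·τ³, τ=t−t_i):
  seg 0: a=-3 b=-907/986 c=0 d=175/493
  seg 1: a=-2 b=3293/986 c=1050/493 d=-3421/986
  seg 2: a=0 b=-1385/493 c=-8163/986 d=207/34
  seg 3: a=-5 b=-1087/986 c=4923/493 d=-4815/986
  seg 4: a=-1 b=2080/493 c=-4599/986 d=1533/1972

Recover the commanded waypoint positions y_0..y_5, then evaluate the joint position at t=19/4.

y_0 = S_0(0) = a_0 = -3
y_1 = S_1(0) = a_1 = -2
y_2 = S_2(0) = a_2 = 0
y_3 = S_3(0) = a_3 = -5
y_4 = S_4(0) = a_4 = -1
y_5 = S_4(2) = -5
t_q=19/4 is in segment 3 (τ=3/4); S_3(τ)=-143245/63104

y_0=-3 y_1=-2 y_2=0 y_3=-5 y_4=-1 y_5=-5
S(19/4) = -143245/63104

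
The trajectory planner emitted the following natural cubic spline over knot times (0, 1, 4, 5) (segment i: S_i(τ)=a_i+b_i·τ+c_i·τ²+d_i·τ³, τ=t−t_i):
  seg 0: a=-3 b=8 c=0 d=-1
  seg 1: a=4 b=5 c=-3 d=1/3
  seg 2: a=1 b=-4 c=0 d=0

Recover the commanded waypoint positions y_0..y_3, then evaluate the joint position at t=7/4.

y_0 = S_0(0) = a_0 = -3
y_1 = S_1(0) = a_1 = 4
y_2 = S_2(0) = a_2 = 1
y_3 = S_2(1) = -3
t_q=7/4 is in segment 1 (τ=3/4); S_1(τ)=397/64

y_0=-3 y_1=4 y_2=1 y_3=-3
S(7/4) = 397/64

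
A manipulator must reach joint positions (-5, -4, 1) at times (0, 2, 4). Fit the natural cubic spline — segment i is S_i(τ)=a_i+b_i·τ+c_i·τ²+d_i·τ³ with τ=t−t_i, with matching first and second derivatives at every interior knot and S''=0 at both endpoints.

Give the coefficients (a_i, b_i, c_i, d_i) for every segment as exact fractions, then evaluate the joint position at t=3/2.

  seg 0: a=-5 b=0 c=0 d=1/8
  seg 1: a=-4 b=3/2 c=3/4 d=-1/8
S(3/2) = -293/64

Δ: Δ0=1/2, Δ1=5/2
row 1: diag=8, rhs=12; c'=1/4, d'=3/2
back: M1=3/2
M: M0=0, M1=3/2, M2=0
seg 0: a=-5, c=M0/2=0, d=(M1−M0)/(6·2)=1/8, b=Δ0−h0·(2M0+M1)/6=0
seg 1: a=-4, c=M1/2=3/4, d=(M2−M1)/(6·2)=-1/8, b=Δ1−h1·(2M1+M2)/6=3/2
t_q=3/2 → seg 0, τ=3/2; S=-5+0·τ+0·τ²+1/8·τ³=-293/64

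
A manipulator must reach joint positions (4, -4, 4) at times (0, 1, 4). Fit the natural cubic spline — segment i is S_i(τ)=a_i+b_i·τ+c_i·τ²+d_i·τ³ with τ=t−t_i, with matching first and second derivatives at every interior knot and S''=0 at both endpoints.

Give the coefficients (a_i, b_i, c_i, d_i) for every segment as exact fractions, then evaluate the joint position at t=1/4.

  seg 0: a=4 b=-28/3 c=0 d=4/3
  seg 1: a=-4 b=-16/3 c=4 d=-4/9
S(1/4) = 27/16

Δ: Δ0=-8, Δ1=8/3
row 1: diag=8, rhs=64; c'=3/8, d'=8
back: M1=8
M: M0=0, M1=8, M2=0
seg 0: a=4, c=M0/2=0, d=(M1−M0)/(6·1)=4/3, b=Δ0−h0·(2M0+M1)/6=-28/3
seg 1: a=-4, c=M1/2=4, d=(M2−M1)/(6·3)=-4/9, b=Δ1−h1·(2M1+M2)/6=-16/3
t_q=1/4 → seg 0, τ=1/4; S=4+-28/3·τ+0·τ²+4/3·τ³=27/16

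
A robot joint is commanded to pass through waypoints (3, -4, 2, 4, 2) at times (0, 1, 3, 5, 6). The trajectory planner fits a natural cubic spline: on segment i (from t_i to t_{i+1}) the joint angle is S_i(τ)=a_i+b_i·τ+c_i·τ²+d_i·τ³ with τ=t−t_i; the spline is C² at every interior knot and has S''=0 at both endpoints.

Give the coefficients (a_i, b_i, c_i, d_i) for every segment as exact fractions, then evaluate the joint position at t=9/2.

Δ: Δ0=-7, Δ1=3, Δ2=1, Δ3=-2
row 1: diag=6, rhs=60; c'=1/3, d'=10
row 2: denom=8−2·1/3=22/3; d'=(-12−2·10)/(22/3)=-48/11
row 3: denom=6−2·3/11=60/11; d'=(-18−2·-48/11)/(60/11)=-17/10
back: M3=-17/10
back: M2=-48/11−3/11·-17/10=-39/10
back: M1=10−1/3·-39/10=113/10
M: M0=0, M1=113/10, M2=-39/10, M3=-17/10, M4=0
seg 0: a=3, c=M0/2=0, d=(M1−M0)/(6·1)=113/60, b=Δ0−h0·(2M0+M1)/6=-533/60
seg 1: a=-4, c=M1/2=113/20, d=(M2−M1)/(6·2)=-19/15, b=Δ1−h1·(2M1+M2)/6=-97/30
seg 2: a=2, c=M2/2=-39/20, d=(M3−M2)/(6·2)=11/60, b=Δ2−h2·(2M2+M3)/6=25/6
seg 3: a=4, c=M3/2=-17/20, d=(M4−M3)/(6·1)=17/60, b=Δ3−h3·(2M3+M4)/6=-43/30
t_q=9/2 → seg 2, τ=3/2; S=2+25/6·τ+-39/20·τ²+11/60·τ³=717/160

  seg 0: a=3 b=-533/60 c=0 d=113/60
  seg 1: a=-4 b=-97/30 c=113/20 d=-19/15
  seg 2: a=2 b=25/6 c=-39/20 d=11/60
  seg 3: a=4 b=-43/30 c=-17/20 d=17/60
S(9/2) = 717/160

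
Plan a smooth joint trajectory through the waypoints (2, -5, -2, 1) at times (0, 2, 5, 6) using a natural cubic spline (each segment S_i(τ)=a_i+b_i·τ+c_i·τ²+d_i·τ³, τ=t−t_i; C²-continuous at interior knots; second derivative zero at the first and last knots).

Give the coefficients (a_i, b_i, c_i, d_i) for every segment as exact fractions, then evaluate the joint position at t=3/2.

  seg 0: a=2 b=-617/142 c=0 d=15/71
  seg 1: a=-5 b=-257/142 c=90/71 d=-47/426
  seg 2: a=-2 b=200/71 c=39/142 d=-13/142
S(3/2) = -2161/568

Δ: Δ0=-7/2, Δ1=1, Δ2=3
row 1: diag=10, rhs=27; c'=3/10, d'=27/10
row 2: denom=8−3·3/10=71/10; d'=(12−3·27/10)/(71/10)=39/71
back: M2=39/71
back: M1=27/10−3/10·39/71=180/71
M: M0=0, M1=180/71, M2=39/71, M3=0
seg 0: a=2, c=M0/2=0, d=(M1−M0)/(6·2)=15/71, b=Δ0−h0·(2M0+M1)/6=-617/142
seg 1: a=-5, c=M1/2=90/71, d=(M2−M1)/(6·3)=-47/426, b=Δ1−h1·(2M1+M2)/6=-257/142
seg 2: a=-2, c=M2/2=39/142, d=(M3−M2)/(6·1)=-13/142, b=Δ2−h2·(2M2+M3)/6=200/71
t_q=3/2 → seg 0, τ=3/2; S=2+-617/142·τ+0·τ²+15/71·τ³=-2161/568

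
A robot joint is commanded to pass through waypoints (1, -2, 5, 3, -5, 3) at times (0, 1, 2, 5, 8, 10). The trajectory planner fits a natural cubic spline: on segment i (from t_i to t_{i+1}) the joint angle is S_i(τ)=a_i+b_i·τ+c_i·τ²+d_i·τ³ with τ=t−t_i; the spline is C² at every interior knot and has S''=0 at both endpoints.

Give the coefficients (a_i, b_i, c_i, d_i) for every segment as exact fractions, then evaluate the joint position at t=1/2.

  seg 0: a=1 b=-17954/3081 c=0 d=8711/3081
  seg 1: a=-2 b=8179/3081 c=8711/1027 d=-12745/3081
  seg 2: a=5 b=22210/3081 c=-4034/1027 d=446/1027
  seg 3: a=3 b=-14276/3081 c=-20/1027 d=160/711
  seg 4: a=-5 b=4084/3081 c=2060/1027 d=-1030/3081
S(1/2) = -12819/8216

Δ: Δ0=-3, Δ1=7, Δ2=-2/3, Δ3=-8/3, Δ4=4
row 1: diag=4, rhs=60; c'=1/4, d'=15
row 2: denom=8−1·1/4=31/4; d'=(-46−1·15)/(31/4)=-244/31
row 3: denom=12−3·12/31=336/31; d'=(-12−3·-244/31)/(336/31)=15/14
row 4: denom=10−3·31/112=1027/112; d'=(40−3·15/14)/(1027/112)=4120/1027
back: M4=4120/1027
back: M3=15/14−31/112·4120/1027=-40/1027
back: M2=-244/31−12/31·-40/1027=-8068/1027
back: M1=15−1/4·-8068/1027=17422/1027
M: M0=0, M1=17422/1027, M2=-8068/1027, M3=-40/1027, M4=4120/1027, M5=0
seg 0: a=1, c=M0/2=0, d=(M1−M0)/(6·1)=8711/3081, b=Δ0−h0·(2M0+M1)/6=-17954/3081
seg 1: a=-2, c=M1/2=8711/1027, d=(M2−M1)/(6·1)=-12745/3081, b=Δ1−h1·(2M1+M2)/6=8179/3081
seg 2: a=5, c=M2/2=-4034/1027, d=(M3−M2)/(6·3)=446/1027, b=Δ2−h2·(2M2+M3)/6=22210/3081
seg 3: a=3, c=M3/2=-20/1027, d=(M4−M3)/(6·3)=160/711, b=Δ3−h3·(2M3+M4)/6=-14276/3081
seg 4: a=-5, c=M4/2=2060/1027, d=(M5−M4)/(6·2)=-1030/3081, b=Δ4−h4·(2M4+M5)/6=4084/3081
t_q=1/2 → seg 0, τ=1/2; S=1+-17954/3081·τ+0·τ²+8711/3081·τ³=-12819/8216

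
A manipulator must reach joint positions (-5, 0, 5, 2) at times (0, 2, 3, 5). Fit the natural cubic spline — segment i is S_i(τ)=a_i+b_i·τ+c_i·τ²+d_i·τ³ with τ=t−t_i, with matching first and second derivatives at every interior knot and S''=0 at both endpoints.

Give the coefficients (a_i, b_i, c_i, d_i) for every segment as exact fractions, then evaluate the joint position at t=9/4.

  seg 0: a=-5 b=89/70 c=0 d=43/140
  seg 1: a=0 b=347/70 c=129/70 d=-9/5
  seg 2: a=5 b=227/70 c=-249/70 d=83/140
S(9/4) = 2971/2240

Δ: Δ0=5/2, Δ1=5, Δ2=-3/2
row 1: diag=6, rhs=15; c'=1/6, d'=5/2
row 2: denom=6−1·1/6=35/6; d'=(-39−1·5/2)/(35/6)=-249/35
back: M2=-249/35
back: M1=5/2−1/6·-249/35=129/35
M: M0=0, M1=129/35, M2=-249/35, M3=0
seg 0: a=-5, c=M0/2=0, d=(M1−M0)/(6·2)=43/140, b=Δ0−h0·(2M0+M1)/6=89/70
seg 1: a=0, c=M1/2=129/70, d=(M2−M1)/(6·1)=-9/5, b=Δ1−h1·(2M1+M2)/6=347/70
seg 2: a=5, c=M2/2=-249/70, d=(M3−M2)/(6·2)=83/140, b=Δ2−h2·(2M2+M3)/6=227/70
t_q=9/4 → seg 1, τ=1/4; S=0+347/70·τ+129/70·τ²+-9/5·τ³=2971/2240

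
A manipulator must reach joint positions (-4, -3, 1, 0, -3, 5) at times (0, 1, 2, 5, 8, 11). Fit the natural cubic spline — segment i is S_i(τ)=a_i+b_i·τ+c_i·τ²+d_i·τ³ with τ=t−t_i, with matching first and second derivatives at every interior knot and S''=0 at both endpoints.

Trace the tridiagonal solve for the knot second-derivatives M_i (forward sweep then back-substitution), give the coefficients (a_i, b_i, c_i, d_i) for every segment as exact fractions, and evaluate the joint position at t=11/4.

Δ: Δ0=1, Δ1=4, Δ2=-1/3, Δ3=-1, Δ4=8/3
row 1: diag=4, rhs=18; c'=1/4, d'=9/2
row 2: denom=8−1·1/4=31/4; d'=(-26−1·9/2)/(31/4)=-122/31
row 3: denom=12−3·12/31=336/31; d'=(-4−3·-122/31)/(336/31)=121/168
row 4: denom=12−3·31/112=1251/112; d'=(22−3·121/168)/(1251/112)=2222/1251
back: M4=2222/1251
back: M3=121/168−31/112·2222/1251=286/1251
back: M2=-122/31−12/31·286/1251=-1678/417
back: M1=9/2−1/4·-1678/417=2296/417
M: M0=0, M1=2296/417, M2=-1678/417, M3=286/1251, M4=2222/1251, M5=0
seg 0: a=-4, c=M0/2=0, d=(M1−M0)/(6·1)=1148/1251, b=Δ0−h0·(2M0+M1)/6=103/1251
seg 1: a=-3, c=M1/2=1148/417, d=(M2−M1)/(6·1)=-1987/1251, b=Δ1−h1·(2M1+M2)/6=3547/1251
seg 2: a=1, c=M2/2=-839/417, d=(M3−M2)/(6·3)=2660/11259, b=Δ2−h2·(2M2+M3)/6=4474/1251
seg 3: a=0, c=M3/2=143/1251, d=(M4−M3)/(6·3)=968/11259, b=Δ3−h3·(2M3+M4)/6=-2648/1251
seg 4: a=-3, c=M4/2=1111/1251, d=(M5−M4)/(6·3)=-1111/11259, b=Δ4−h4·(2M4+M5)/6=1114/1251
t_q=11/4 → seg 2, τ=3/4; S=1+4474/1251·τ+-839/417·τ²+2660/11259·τ³=2947/1112

  seg 0: a=-4 b=103/1251 c=0 d=1148/1251
  seg 1: a=-3 b=3547/1251 c=1148/417 d=-1987/1251
  seg 2: a=1 b=4474/1251 c=-839/417 d=2660/11259
  seg 3: a=0 b=-2648/1251 c=143/1251 d=968/11259
  seg 4: a=-3 b=1114/1251 c=1111/1251 d=-1111/11259
S(11/4) = 2947/1112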